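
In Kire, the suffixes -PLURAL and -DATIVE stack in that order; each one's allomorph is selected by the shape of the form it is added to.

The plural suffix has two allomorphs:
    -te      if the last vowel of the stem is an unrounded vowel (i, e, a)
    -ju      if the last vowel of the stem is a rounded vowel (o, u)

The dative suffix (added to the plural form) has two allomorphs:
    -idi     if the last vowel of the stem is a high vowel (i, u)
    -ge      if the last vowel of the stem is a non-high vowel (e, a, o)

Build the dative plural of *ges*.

gestege

*ges* — last vowel /e/ (an unrounded vowel) → -te → *geste*.
Since the last vowel of the plural form *geste* is /e/ (a non-high vowel), it takes -ge, giving *gestege*.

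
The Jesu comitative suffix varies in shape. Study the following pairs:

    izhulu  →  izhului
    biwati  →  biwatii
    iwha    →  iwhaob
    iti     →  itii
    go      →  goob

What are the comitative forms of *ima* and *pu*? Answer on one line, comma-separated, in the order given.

imaob, pui

The alternation tracks the last vowel of the stem — -i when the last vowel of the stem is a high vowel (*izhulu*, *biwati*, *iti*); -ob when the last vowel of the stem is a non-high vowel (*iwha*, *go*).
*ima* — last vowel /a/ (a non-high vowel) → -ob → *imaob*.
Since the last vowel of *pu* is /u/ (a high vowel), it takes -i, giving *pui*.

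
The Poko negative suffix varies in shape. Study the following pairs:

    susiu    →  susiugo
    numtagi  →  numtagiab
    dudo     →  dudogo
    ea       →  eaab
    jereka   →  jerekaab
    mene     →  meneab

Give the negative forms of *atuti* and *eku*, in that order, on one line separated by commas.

The pattern is rounding harmony: -go when the last vowel of the stem is a rounded vowel (*susiu*, *dudo*); -ab when the last vowel of the stem is an unrounded vowel (*numtagi*, *ea*, *jereka*, *mene*).
*atuti*: last vowel = /i/, an unrounded vowel → -ab → *atutiab*.
Since the last vowel of *eku* is /u/ (a rounded vowel), it takes -go, giving *ekugo*.

atutiab, ekugo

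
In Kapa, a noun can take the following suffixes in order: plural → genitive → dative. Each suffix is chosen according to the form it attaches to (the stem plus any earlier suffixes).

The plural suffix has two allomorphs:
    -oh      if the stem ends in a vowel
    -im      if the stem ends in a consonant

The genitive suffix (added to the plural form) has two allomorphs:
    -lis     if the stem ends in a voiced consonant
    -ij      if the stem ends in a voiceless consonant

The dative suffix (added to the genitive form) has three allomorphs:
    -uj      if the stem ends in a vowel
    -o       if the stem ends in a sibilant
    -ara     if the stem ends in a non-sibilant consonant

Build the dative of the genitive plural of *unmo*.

The final sound of *unmo* is /o/, which is a vowel, so the plural suffix is -oh, giving *unmooh*.
The final consonant of the plural form *unmooh* is /h/, which is voiceless, so the genitive suffix is -ij, giving *unmoohij*.
The genitive form *unmoohij* — final sound /j/ (a non-sibilant consonant) → -ara → *unmoohijara*.

unmoohijara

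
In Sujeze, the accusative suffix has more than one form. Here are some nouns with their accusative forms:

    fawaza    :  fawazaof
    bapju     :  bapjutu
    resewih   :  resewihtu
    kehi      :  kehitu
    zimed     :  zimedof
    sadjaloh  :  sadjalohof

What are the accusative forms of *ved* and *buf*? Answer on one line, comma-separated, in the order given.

The pattern is height harmony: -tu when the last vowel of the stem is a high vowel (*bapju*, *resewih*, *kehi*); -of when the last vowel of the stem is a non-high vowel (*fawaza*, *zimed*, *sadjaloh*).
*ved*: last vowel = /e/, a non-high vowel → -of → *vedof*.
*buf* — last vowel /u/ (a high vowel) → -tu → *buftu*.

vedof, buftu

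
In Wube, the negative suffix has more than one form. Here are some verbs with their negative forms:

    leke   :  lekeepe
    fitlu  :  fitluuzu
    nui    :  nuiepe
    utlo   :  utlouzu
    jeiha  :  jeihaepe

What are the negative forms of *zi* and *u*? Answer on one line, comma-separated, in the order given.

The suffix is conditioned by the last vowel: -uzu when the last vowel of the stem is a rounded vowel (*fitlu*, *utlo*); -epe when the last vowel of the stem is an unrounded vowel (*leke*, *nui*, *jeiha*).
*zi*: last vowel = /i/, an unrounded vowel → -epe → *ziepe*.
*u* — last vowel /u/ (a rounded vowel) → -uzu → *uuzu*.

ziepe, uuzu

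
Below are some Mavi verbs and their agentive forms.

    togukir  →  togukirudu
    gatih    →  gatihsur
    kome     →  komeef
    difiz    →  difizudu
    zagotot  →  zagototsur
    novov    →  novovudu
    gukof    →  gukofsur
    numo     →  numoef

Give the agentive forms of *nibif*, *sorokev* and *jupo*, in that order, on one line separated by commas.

Looking at the final sound of each stem: -sur when the stem ends in a voiceless consonant (*gatih*, *zagotot*, *gukof*); -udu when the stem ends in a voiced consonant (*togukir*, *difiz*, *novov*); -ef when the stem ends in a vowel (*kome*, *numo*).
*nibif* — final sound /f/ (a voiceless consonant) → -sur → *nibifsur*.
*sorokev*: final sound = /v/, a voiced consonant → -udu → *sorokevudu*.
*jupo*: final sound = /o/, a vowel → -ef → *jupoef*.

nibifsur, sorokevudu, jupoef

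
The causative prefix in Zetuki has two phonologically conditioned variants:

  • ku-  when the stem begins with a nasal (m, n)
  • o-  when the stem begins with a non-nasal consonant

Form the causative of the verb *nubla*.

*nubla*: first consonant = /n/, a nasal → ku- → *kunubla*.

kunubla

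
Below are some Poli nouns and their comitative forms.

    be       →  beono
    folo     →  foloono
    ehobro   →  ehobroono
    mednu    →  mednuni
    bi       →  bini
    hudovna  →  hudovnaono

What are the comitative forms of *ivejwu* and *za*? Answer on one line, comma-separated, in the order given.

ivejwuni, zaono

The pattern is height harmony: -ni when the last vowel of the stem is a high vowel (*mednu*, *bi*); -ono when the last vowel of the stem is a non-high vowel (*be*, *folo*, *ehobro*, *hudovna*).
Since the last vowel of *ivejwu* is /u/ (a high vowel), it takes -ni, giving *ivejwuni*.
Since the last vowel of *za* is /a/ (a non-high vowel), it takes -ono, giving *zaono*.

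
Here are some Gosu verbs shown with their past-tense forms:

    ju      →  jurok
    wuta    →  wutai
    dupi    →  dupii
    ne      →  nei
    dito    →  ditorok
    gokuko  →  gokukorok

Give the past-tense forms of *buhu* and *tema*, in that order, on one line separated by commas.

The alternation tracks the last vowel of the stem — -rok when the last vowel of the stem is a rounded vowel (*ju*, *dito*, *gokuko*); -i when the last vowel of the stem is an unrounded vowel (*wuta*, *dupi*, *ne*).
Since the last vowel of *buhu* is /u/ (a rounded vowel), it takes -rok, giving *buhurok*.
Since the last vowel of *tema* is /a/ (an unrounded vowel), it takes -i, giving *temai*.

buhurok, temai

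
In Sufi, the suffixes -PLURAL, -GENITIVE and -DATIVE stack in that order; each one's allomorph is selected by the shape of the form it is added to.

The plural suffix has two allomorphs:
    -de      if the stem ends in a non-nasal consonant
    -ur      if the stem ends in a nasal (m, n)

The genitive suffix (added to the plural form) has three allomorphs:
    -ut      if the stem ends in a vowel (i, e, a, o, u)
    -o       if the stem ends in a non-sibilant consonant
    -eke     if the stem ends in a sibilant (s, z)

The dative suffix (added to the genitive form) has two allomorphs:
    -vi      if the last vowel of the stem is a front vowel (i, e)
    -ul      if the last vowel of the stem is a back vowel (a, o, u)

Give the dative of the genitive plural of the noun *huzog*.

huzogdeutul

*huzog*: final consonant = /g/, non-nasal → -de → *huzogde*.
The plural form *huzogde*: final sound = /e/, a vowel → -ut → *huzogdeut*.
The genitive form *huzogdeut*: last vowel = /u/, a back vowel → -ul → *huzogdeutul*.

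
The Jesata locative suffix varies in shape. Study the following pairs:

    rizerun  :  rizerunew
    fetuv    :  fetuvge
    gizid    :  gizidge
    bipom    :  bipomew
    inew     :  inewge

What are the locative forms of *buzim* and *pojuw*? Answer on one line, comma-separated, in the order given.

buzimew, pojuwge

The alternation tracks the final consonant of the stem — -ew when the stem ends in a nasal (*rizerun*, *bipom*); -ge when the stem ends in a non-nasal consonant (*fetuv*, *gizid*, *inew*).
*buzim* — final consonant /m/ (a nasal) → -ew → *buzimew*.
*pojuw* — final consonant /w/ (non-nasal) → -ge → *pojuwge*.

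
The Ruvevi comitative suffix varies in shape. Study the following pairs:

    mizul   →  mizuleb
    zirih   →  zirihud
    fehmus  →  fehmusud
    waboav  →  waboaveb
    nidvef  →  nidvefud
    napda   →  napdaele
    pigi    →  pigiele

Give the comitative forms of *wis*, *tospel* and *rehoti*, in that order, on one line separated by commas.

Looking at the final sound of each stem: -ud when the stem ends in a voiceless consonant (*zirih*, *fehmus*, *nidvef*); -eb when the stem ends in a voiced consonant (*mizul*, *waboav*); -ele when the stem ends in a vowel (*napda*, *pigi*).
The final sound of *wis* is /s/, which is a voiceless consonant, so the suffix is -ud, giving *wisud*.
*tospel*: final sound = /l/, a voiced consonant → -eb → *tospeleb*.
Since the final sound of *rehoti* is /i/ (a vowel), it takes -ele, giving *rehotiele*.

wisud, tospeleb, rehotiele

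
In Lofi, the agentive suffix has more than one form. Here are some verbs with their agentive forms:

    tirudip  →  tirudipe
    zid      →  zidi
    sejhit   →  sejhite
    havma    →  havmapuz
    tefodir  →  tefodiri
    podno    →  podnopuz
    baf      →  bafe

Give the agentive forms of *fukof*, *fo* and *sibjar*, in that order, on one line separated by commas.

fukofe, fopuz, sibjari

The pattern is voicing of the final sound: -e when the stem ends in a voiceless consonant (*tirudip*, *sejhit*, *baf*); -i when the stem ends in a voiced consonant (*zid*, *tefodir*); -puz when the stem ends in a vowel (*havma*, *podno*).
Since the final sound of *fukof* is /f/ (a voiceless consonant), it takes -e, giving *fukofe*.
*fo* — final sound /o/ (a vowel) → -puz → *fopuz*.
*sibjar*: final sound = /r/, a voiced consonant → -i → *sibjari*.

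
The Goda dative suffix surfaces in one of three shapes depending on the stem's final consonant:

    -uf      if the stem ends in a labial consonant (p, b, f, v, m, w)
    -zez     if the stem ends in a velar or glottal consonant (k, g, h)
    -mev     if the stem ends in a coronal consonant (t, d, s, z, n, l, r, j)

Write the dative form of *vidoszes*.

vidoszesmev

The final consonant of *vidoszes* is /s/, which is coronal, so the suffix is -mev, giving *vidoszesmev*.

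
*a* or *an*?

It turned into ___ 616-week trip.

a

The indefinite article is chosen by the initial *sound* of the following word, not its spelling.
The number *616* is spoken "six hundred …", beginning with /sɪks/ — a consonant sound.
So the article is *a*: It turned into a 616-week trip.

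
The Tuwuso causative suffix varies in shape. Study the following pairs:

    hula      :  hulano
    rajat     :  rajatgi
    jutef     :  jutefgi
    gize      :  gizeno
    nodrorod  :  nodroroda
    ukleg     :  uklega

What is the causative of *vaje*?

The suffix is conditioned by the final sound: -gi when the stem ends in a voiceless consonant (*rajat*, *jutef*); -a when the stem ends in a voiced consonant (*nodrorod*, *ukleg*); -no when the stem ends in a vowel (*hula*, *gize*).
*vaje*: final sound = /e/, a vowel → -no → *vajeno*.

vajeno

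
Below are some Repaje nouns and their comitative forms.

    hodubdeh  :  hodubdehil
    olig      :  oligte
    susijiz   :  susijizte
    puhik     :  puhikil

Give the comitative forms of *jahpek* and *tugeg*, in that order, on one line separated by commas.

jahpekil, tugegte

The pattern is voicing of the final consonant: -il when the stem ends in a voiceless consonant (*hodubdeh*, *puhik*); -te when the stem ends in a voiced consonant (*olig*, *susijiz*).
*jahpek* — final consonant /k/ (voiceless) → -il → *jahpekil*.
*tugeg*: final consonant = /g/, voiced → -te → *tugegte*.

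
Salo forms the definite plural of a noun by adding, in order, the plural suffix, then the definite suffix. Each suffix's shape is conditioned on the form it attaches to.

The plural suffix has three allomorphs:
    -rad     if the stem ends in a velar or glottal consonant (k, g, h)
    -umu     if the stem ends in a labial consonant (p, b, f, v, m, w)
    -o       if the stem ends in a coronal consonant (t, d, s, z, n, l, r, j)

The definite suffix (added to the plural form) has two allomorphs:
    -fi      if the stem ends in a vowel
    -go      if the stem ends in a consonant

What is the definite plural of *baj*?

bajofi

*baj*: final consonant = /j/, coronal → -o → *bajo*.
Since the final sound of the plural form *bajo* is /o/ (a vowel), it takes -fi, giving *bajofi*.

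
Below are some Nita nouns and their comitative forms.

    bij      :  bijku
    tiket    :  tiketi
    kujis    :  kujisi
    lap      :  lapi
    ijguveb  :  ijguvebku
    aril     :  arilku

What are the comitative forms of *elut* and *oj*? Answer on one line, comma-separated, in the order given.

Looking at the final consonant of each stem: -i when the stem ends in a voiceless consonant (*tiket*, *kujis*, *lap*); -ku when the stem ends in a voiced consonant (*bij*, *ijguveb*, *aril*).
The final consonant of *elut* is /t/, which is voiceless, so the suffix is -i, giving *eluti*.
*oj* — final consonant /j/ (voiced) → -ku → *ojku*.

eluti, ojku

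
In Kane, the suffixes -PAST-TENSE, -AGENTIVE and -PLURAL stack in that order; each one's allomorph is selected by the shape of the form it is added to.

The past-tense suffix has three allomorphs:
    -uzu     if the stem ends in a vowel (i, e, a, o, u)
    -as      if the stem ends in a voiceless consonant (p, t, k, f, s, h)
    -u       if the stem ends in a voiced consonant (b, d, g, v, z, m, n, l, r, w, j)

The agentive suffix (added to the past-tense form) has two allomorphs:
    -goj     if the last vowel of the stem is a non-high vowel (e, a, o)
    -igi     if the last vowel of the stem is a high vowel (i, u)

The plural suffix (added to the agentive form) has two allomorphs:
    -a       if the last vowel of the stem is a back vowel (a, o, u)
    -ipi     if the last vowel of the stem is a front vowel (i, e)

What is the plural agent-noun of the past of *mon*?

monuigiipi

Since the final sound of *mon* is /n/ (a voiced consonant), it takes -u, giving *monu*.
The past-tense form *monu* — last vowel /u/ (a high vowel) → -igi → *monuigi*.
The agentive form *monuigi* — last vowel /i/ (a front vowel) → -ipi → *monuigiipi*.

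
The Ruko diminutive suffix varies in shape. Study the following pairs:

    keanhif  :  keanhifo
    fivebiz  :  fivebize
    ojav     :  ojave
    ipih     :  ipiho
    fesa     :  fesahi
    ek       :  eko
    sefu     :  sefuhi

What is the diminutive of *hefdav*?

The alternation tracks the final sound of the stem — -o when the stem ends in a voiceless consonant (*keanhif*, *ipih*, *ek*); -e when the stem ends in a voiced consonant (*fivebiz*, *ojav*); -hi when the stem ends in a vowel (*fesa*, *sefu*).
*hefdav* — final sound /v/ (a voiced consonant) → -e → *hefdave*.

hefdave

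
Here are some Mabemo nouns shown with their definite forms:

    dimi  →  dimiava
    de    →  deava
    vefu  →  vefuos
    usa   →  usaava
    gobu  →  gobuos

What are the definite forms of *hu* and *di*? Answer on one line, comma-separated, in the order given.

The pattern is rounding harmony: -os when the last vowel of the stem is a rounded vowel (*vefu*, *gobu*); -ava when the last vowel of the stem is an unrounded vowel (*dimi*, *de*, *usa*).
Since the last vowel of *hu* is /u/ (a rounded vowel), it takes -os, giving *huos*.
*di* — last vowel /i/ (an unrounded vowel) → -ava → *diava*.

huos, diava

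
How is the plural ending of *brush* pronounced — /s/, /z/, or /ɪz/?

/ɪz/

The stem *brush* ends in a sibilant (/s, z, ʃ, ʒ, tʃ, dʒ/).
The plural suffix surfaces as /ɪz/ after sibilants, /s/ after other voiceless consonants, and /z/ after other voiced sounds.
So the plural -s on *brush* is pronounced /ɪz/.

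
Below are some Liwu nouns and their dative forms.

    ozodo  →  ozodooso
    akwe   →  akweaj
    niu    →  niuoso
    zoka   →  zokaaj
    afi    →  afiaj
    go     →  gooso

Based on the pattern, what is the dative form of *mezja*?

mezjaaj

The pattern is rounding harmony: -oso when the last vowel of the stem is a rounded vowel (*ozodo*, *niu*, *go*); -aj when the last vowel of the stem is an unrounded vowel (*akwe*, *zoka*, *afi*).
*mezja* — last vowel /a/ (an unrounded vowel) → -aj → *mezjaaj*.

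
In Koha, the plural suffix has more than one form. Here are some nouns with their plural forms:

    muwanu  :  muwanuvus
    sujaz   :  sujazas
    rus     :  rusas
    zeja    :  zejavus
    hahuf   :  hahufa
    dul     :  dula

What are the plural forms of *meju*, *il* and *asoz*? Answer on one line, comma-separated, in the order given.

The alternation tracks the final sound of the stem — -as when the stem ends in a sibilant (*sujaz*, *rus*); -a when the stem ends in a non-sibilant consonant (*hahuf*, *dul*); -vus when the stem ends in a vowel (*muwanu*, *zeja*).
*meju*: final sound = /u/, a vowel → -vus → *mejuvus*.
*il* — final sound /l/ (a non-sibilant consonant) → -a → *ila*.
The final sound of *asoz* is /z/, which is a sibilant, so the suffix is -as, giving *asozas*.

mejuvus, ila, asozas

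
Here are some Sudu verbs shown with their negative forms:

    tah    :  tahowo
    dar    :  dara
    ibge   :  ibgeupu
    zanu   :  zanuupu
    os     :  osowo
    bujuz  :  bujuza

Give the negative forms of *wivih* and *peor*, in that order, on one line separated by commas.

wivihowo, peora

The pattern is voicing of the final sound: -owo when the stem ends in a voiceless consonant (*tah*, *os*); -a when the stem ends in a voiced consonant (*dar*, *bujuz*); -upu when the stem ends in a vowel (*ibge*, *zanu*).
*wivih*: final sound = /h/, a voiceless consonant → -owo → *wivihowo*.
Since the final sound of *peor* is /r/ (a voiced consonant), it takes -a, giving *peora*.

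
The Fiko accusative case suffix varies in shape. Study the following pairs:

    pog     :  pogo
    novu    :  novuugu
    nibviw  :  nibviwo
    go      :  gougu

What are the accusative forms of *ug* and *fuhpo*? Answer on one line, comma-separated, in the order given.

Looking at the final sound of each stem: -o when the stem ends in a consonant (*pog*, *nibviw*); -ugu when the stem ends in a vowel (*novu*, *go*).
*ug*: final sound = /g/, a consonant → -o → *ugo*.
Since the final sound of *fuhpo* is /o/ (a vowel), it takes -ugu, giving *fuhpougu*.

ugo, fuhpougu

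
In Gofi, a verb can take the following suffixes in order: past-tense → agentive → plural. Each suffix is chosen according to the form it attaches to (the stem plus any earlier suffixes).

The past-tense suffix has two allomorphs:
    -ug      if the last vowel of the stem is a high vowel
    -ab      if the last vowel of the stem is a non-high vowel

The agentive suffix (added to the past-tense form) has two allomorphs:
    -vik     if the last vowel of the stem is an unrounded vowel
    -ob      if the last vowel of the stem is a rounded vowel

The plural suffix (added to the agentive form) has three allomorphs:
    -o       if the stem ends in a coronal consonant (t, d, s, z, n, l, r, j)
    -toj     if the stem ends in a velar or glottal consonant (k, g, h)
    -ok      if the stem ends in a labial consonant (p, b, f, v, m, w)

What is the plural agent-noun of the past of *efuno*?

efunoabviktoj

The last vowel of *efuno* is /o/, which is a non-high vowel, so the past-tense suffix is -ab, giving *efunoab*.
The past-tense form *efunoab*: last vowel = /a/, an unrounded vowel → -vik → *efunoabvik*.
The agentive form *efunoabvik*: final consonant = /k/, velar/glottal → -toj → *efunoabviktoj*.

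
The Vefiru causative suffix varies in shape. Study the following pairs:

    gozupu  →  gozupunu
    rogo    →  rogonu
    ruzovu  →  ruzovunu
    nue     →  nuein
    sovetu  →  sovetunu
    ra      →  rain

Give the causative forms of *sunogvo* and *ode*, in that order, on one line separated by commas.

The pattern is rounding harmony: -nu when the last vowel of the stem is a rounded vowel (*gozupu*, *rogo*, *ruzovu*, *sovetu*); -in when the last vowel of the stem is an unrounded vowel (*nue*, *ra*).
Since the last vowel of *sunogvo* is /o/ (a rounded vowel), it takes -nu, giving *sunogvonu*.
*ode* — last vowel /e/ (an unrounded vowel) → -in → *odein*.

sunogvonu, odein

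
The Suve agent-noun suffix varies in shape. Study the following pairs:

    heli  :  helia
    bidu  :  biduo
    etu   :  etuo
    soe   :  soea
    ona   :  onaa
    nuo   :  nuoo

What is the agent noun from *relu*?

The alternation tracks the last vowel of the stem — -o when the last vowel of the stem is a rounded vowel (*bidu*, *etu*, *nuo*); -a when the last vowel of the stem is an unrounded vowel (*heli*, *soe*, *ona*).
*relu*: last vowel = /u/, a rounded vowel → -o → *reluo*.

reluo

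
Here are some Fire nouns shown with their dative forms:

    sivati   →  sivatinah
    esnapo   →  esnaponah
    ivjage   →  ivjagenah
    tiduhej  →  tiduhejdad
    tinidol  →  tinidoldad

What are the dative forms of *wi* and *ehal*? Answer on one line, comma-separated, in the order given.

The alternation tracks the final sound of the stem — -dad when the stem ends in a consonant (*tiduhej*, *tinidol*); -nah when the stem ends in a vowel (*sivati*, *esnapo*, *ivjage*).
Since the final sound of *wi* is /i/ (a vowel), it takes -nah, giving *winah*.
The final sound of *ehal* is /l/, which is a consonant, so the suffix is -dad, giving *ehaldad*.

winah, ehaldad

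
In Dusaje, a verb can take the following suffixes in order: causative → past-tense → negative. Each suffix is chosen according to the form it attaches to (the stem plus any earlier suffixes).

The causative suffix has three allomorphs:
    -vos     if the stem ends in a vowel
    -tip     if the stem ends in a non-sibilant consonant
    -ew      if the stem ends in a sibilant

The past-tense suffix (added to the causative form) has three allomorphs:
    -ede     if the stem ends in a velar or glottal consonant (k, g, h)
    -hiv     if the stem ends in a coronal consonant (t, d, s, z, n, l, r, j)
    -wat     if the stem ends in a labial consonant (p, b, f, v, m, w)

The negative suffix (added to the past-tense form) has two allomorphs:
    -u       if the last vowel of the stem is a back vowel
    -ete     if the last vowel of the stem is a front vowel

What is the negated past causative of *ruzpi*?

ruzpivoshivete

Since the final sound of *ruzpi* is /i/ (a vowel), it takes -vos, giving *ruzpivos*.
The causative form *ruzpivos* — final consonant /s/ (coronal) → -hiv → *ruzpivoshiv*.
The last vowel of the past-tense form *ruzpivoshiv* is /i/, which is a front vowel, so the negative suffix is -ete, giving *ruzpivoshivete*.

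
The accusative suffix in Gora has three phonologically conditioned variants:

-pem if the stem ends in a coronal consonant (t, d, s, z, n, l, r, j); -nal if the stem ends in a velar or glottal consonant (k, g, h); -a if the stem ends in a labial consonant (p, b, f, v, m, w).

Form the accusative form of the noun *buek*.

bueknal

The final consonant of *buek* is /k/, which is velar/glottal, so the suffix is -nal, giving *bueknal*.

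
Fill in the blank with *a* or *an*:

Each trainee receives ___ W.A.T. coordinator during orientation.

The indefinite article is chosen by the initial *sound* of the following word, not its spelling.
The initialism *W.A.T.* is read letter by letter; the first letter, W, is pronounced /ˈdʌbəl.juː/, which begins with a consonant sound.
So the article is *a*: Each trainee receives a W.A.T. coordinator during orientation.

a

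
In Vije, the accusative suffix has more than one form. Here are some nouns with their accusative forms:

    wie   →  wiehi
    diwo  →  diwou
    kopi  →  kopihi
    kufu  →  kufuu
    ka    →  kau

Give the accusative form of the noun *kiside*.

kisidehi

The alternation tracks the last vowel of the stem — -hi when the last vowel of the stem is a front vowel (*wie*, *kopi*); -u when the last vowel of the stem is a back vowel (*diwo*, *kufu*, *ka*).
The last vowel of *kiside* is /e/, which is a front vowel, so the suffix is -hi, giving *kisidehi*.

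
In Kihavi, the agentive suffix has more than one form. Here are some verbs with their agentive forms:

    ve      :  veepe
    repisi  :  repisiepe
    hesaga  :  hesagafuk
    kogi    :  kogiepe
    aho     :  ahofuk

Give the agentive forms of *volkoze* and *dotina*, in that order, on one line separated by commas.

Looking at the last vowel of each stem: -epe when the last vowel of the stem is a front vowel (*ve*, *repisi*, *kogi*); -fuk when the last vowel of the stem is a back vowel (*hesaga*, *aho*).
*volkoze* — last vowel /e/ (a front vowel) → -epe → *volkozeepe*.
Since the last vowel of *dotina* is /a/ (a back vowel), it takes -fuk, giving *dotinafuk*.

volkozeepe, dotinafuk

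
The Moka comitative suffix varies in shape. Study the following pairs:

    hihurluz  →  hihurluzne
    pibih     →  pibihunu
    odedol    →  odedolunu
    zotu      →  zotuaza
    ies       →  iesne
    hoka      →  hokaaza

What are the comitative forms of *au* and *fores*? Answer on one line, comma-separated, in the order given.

auaza, foresne

Looking at the final sound of each stem: -ne when the stem ends in a sibilant (*hihurluz*, *ies*); -unu when the stem ends in a non-sibilant consonant (*pibih*, *odedol*); -aza when the stem ends in a vowel (*zotu*, *hoka*).
*au*: final sound = /u/, a vowel → -aza → *auaza*.
*fores*: final sound = /s/, a sibilant → -ne → *foresne*.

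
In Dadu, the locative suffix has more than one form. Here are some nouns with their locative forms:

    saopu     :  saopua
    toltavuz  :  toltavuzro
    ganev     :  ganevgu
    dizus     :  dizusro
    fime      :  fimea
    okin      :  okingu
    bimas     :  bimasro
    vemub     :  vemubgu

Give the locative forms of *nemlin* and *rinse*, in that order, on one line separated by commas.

The pattern is sibilance of the final sound: -ro when the stem ends in a sibilant (*toltavuz*, *dizus*, *bimas*); -gu when the stem ends in a non-sibilant consonant (*ganev*, *okin*, *vemub*); -a when the stem ends in a vowel (*saopu*, *fime*).
*nemlin*: final sound = /n/, a non-sibilant consonant → -gu → *nemlingu*.
Since the final sound of *rinse* is /e/ (a vowel), it takes -a, giving *rinsea*.

nemlingu, rinsea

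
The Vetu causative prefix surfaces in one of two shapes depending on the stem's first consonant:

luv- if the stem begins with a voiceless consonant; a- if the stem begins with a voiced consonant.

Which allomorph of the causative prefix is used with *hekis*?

The first consonant of *hekis* is /h/, which is voiceless, so the prefix is luv-.

luv-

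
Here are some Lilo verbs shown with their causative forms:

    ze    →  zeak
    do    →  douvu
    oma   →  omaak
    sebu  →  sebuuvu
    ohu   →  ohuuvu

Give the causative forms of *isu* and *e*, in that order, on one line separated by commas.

isuuvu, eak

The alternation tracks the last vowel of the stem — -uvu when the last vowel of the stem is a rounded vowel (*do*, *sebu*, *ohu*); -ak when the last vowel of the stem is an unrounded vowel (*ze*, *oma*).
*isu* — last vowel /u/ (a rounded vowel) → -uvu → *isuuvu*.
*e* — last vowel /e/ (an unrounded vowel) → -ak → *eak*.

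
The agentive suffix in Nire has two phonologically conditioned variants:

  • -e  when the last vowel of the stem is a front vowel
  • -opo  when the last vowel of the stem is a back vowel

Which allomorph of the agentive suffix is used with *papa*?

-opo

*papa*: last vowel = /a/, a back vowel → -opo.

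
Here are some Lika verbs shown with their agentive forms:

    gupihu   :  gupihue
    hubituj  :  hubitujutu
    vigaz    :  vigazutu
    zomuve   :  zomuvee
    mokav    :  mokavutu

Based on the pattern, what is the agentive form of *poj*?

The pattern is consonant vs. vowel: -utu when the stem ends in a consonant (*hubituj*, *vigaz*, *mokav*); -e when the stem ends in a vowel (*gupihu*, *zomuve*).
The final sound of *poj* is /j/, which is a consonant, so the suffix is -utu, giving *pojutu*.

pojutu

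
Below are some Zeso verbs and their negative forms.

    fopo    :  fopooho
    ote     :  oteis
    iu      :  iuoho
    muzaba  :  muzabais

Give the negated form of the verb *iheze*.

ihezeis

The suffix is conditioned by the last vowel: -oho when the last vowel of the stem is a rounded vowel (*fopo*, *iu*); -is when the last vowel of the stem is an unrounded vowel (*ote*, *muzaba*).
*iheze* — last vowel /e/ (an unrounded vowel) → -is → *ihezeis*.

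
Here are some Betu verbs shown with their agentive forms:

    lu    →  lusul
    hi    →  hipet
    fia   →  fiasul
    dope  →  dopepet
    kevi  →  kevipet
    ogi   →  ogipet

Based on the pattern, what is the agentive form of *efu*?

The suffix is conditioned by the last vowel: -pet when the last vowel of the stem is a front vowel (*hi*, *dope*, *kevi*, *ogi*); -sul when the last vowel of the stem is a back vowel (*lu*, *fia*).
Since the last vowel of *efu* is /u/ (a back vowel), it takes -sul, giving *efusul*.

efusul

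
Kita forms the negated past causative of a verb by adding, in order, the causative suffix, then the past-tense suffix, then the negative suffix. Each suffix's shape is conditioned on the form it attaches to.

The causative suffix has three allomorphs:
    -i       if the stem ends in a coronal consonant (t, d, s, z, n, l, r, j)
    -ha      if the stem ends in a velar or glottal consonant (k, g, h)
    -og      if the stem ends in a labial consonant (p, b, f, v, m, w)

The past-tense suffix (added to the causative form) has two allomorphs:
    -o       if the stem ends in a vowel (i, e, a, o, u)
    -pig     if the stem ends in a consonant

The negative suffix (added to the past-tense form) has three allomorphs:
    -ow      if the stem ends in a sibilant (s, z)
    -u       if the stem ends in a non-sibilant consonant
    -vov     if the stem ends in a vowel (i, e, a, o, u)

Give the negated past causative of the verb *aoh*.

Since the final consonant of *aoh* is /h/ (velar/glottal), it takes -ha, giving *aohha*.
The final sound of the causative form *aohha* is /a/, which is a vowel, so the past-tense suffix is -o, giving *aohhao*.
Since the final sound of the past-tense form *aohhao* is /o/ (a vowel), it takes -vov, giving *aohhaovov*.

aohhaovov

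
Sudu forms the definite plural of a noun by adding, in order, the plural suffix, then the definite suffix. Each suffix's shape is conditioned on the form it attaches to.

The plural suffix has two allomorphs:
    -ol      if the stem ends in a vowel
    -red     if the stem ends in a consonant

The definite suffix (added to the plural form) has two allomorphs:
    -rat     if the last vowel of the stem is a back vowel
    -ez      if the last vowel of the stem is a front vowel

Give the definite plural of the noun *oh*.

ohredez

*oh*: final sound = /h/, a consonant → -red → *ohred*.
The plural form *ohred* — last vowel /e/ (a front vowel) → -ez → *ohredez*.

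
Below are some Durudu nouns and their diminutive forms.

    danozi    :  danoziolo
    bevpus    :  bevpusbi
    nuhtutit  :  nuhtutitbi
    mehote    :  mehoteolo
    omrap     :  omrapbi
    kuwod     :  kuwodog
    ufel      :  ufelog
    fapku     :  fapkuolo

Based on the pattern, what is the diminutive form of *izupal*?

The suffix is conditioned by the final sound: -bi when the stem ends in a voiceless consonant (*bevpus*, *nuhtutit*, *omrap*); -og when the stem ends in a voiced consonant (*kuwod*, *ufel*); -olo when the stem ends in a vowel (*danozi*, *mehote*, *fapku*).
Since the final sound of *izupal* is /l/ (a voiced consonant), it takes -og, giving *izupalog*.

izupalog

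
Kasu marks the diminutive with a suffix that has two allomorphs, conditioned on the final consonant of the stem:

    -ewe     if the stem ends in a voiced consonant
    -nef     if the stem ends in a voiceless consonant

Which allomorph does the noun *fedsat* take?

-nef

*fedsat* — final consonant /t/ (voiceless) → -nef.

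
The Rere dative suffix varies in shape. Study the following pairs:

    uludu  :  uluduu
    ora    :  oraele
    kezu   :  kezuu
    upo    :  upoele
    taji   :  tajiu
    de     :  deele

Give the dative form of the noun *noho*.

nohoele

Looking at the last vowel of each stem: -u when the last vowel of the stem is a high vowel (*uludu*, *kezu*, *taji*); -ele when the last vowel of the stem is a non-high vowel (*ora*, *upo*, *de*).
*noho* — last vowel /o/ (a non-high vowel) → -ele → *nohoele*.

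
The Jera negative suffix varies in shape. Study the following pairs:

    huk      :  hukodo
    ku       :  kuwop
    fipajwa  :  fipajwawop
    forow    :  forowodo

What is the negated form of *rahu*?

The pattern is consonant vs. vowel: -odo when the stem ends in a consonant (*huk*, *forow*); -wop when the stem ends in a vowel (*ku*, *fipajwa*).
The final sound of *rahu* is /u/, which is a vowel, so the suffix is -wop, giving *rahuwop*.

rahuwop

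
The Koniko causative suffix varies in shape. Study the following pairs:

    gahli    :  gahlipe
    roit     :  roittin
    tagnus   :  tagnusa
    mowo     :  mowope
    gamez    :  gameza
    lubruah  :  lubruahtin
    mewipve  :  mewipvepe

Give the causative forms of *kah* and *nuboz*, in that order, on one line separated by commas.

Looking at the final sound of each stem: -a when the stem ends in a sibilant (*tagnus*, *gamez*); -tin when the stem ends in a non-sibilant consonant (*roit*, *lubruah*); -pe when the stem ends in a vowel (*gahli*, *mowo*, *mewipve*).
*kah*: final sound = /h/, a non-sibilant consonant → -tin → *kahtin*.
*nuboz*: final sound = /z/, a sibilant → -a → *nuboza*.

kahtin, nuboza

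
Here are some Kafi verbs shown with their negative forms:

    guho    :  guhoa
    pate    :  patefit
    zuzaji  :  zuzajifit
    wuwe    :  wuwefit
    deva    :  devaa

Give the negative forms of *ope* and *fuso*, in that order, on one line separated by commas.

The suffix is conditioned by the last vowel: -fit when the last vowel of the stem is a front vowel (*pate*, *zuzaji*, *wuwe*); -a when the last vowel of the stem is a back vowel (*guho*, *deva*).
The last vowel of *ope* is /e/, which is a front vowel, so the suffix is -fit, giving *opefit*.
The last vowel of *fuso* is /o/, which is a back vowel, so the suffix is -a, giving *fusoa*.

opefit, fusoa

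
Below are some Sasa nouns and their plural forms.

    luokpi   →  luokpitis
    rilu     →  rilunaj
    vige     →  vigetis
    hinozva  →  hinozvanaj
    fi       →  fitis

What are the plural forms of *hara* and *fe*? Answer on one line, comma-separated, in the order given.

The alternation tracks the last vowel of the stem — -tis when the last vowel of the stem is a front vowel (*luokpi*, *vige*, *fi*); -naj when the last vowel of the stem is a back vowel (*rilu*, *hinozva*).
*hara* — last vowel /a/ (a back vowel) → -naj → *haranaj*.
The last vowel of *fe* is /e/, which is a front vowel, so the suffix is -tis, giving *fetis*.

haranaj, fetis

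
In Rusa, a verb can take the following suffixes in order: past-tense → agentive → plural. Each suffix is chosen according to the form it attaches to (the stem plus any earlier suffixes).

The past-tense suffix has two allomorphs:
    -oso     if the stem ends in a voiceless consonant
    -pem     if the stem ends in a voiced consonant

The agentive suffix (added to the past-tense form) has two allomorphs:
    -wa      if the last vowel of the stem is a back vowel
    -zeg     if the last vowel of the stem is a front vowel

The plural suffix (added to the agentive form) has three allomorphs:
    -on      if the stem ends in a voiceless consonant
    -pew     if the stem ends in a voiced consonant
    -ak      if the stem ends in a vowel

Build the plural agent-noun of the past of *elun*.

Since the final consonant of *elun* is /n/ (voiced), it takes -pem, giving *elunpem*.
The past-tense form *elunpem*: last vowel = /e/, a front vowel → -zeg → *elunpemzeg*.
The final sound of the agentive form *elunpemzeg* is /g/, which is a voiced consonant, so the plural suffix is -pew, giving *elunpemzegpew*.

elunpemzegpew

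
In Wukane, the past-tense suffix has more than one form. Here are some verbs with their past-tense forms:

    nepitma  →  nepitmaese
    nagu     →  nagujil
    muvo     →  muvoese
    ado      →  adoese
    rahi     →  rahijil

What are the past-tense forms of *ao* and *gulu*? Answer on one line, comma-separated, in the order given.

Looking at the last vowel of each stem: -jil when the last vowel of the stem is a high vowel (*nagu*, *rahi*); -ese when the last vowel of the stem is a non-high vowel (*nepitma*, *muvo*, *ado*).
The last vowel of *ao* is /o/, which is a non-high vowel, so the suffix is -ese, giving *aoese*.
*gulu* — last vowel /u/ (a high vowel) → -jil → *gulujil*.

aoese, gulujil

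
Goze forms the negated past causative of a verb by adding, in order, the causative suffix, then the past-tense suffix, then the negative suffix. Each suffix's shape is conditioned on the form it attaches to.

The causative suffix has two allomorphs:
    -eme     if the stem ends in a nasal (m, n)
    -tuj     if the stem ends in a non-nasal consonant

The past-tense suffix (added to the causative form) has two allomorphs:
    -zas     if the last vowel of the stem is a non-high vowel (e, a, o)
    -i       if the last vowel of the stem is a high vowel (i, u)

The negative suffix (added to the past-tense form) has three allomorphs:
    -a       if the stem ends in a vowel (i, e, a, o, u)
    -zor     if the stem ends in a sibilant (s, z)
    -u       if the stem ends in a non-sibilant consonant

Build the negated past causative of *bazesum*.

Since the final consonant of *bazesum* is /m/ (a nasal), it takes -eme, giving *bazesumeme*.
The causative form *bazesumeme*: last vowel = /e/, a non-high vowel → -zas → *bazesumemezas*.
The final sound of the past-tense form *bazesumemezas* is /s/, which is a sibilant, so the negative suffix is -zor, giving *bazesumemezaszor*.

bazesumemezaszor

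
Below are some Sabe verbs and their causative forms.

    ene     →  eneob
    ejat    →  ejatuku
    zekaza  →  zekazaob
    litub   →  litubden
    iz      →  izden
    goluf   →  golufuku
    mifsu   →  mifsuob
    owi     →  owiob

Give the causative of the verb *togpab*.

togpabden

The alternation tracks the final sound of the stem — -uku when the stem ends in a voiceless consonant (*ejat*, *goluf*); -den when the stem ends in a voiced consonant (*litub*, *iz*); -ob when the stem ends in a vowel (*ene*, *zekaza*, *mifsu*, *owi*).
Since the final sound of *togpab* is /b/ (a voiced consonant), it takes -den, giving *togpabden*.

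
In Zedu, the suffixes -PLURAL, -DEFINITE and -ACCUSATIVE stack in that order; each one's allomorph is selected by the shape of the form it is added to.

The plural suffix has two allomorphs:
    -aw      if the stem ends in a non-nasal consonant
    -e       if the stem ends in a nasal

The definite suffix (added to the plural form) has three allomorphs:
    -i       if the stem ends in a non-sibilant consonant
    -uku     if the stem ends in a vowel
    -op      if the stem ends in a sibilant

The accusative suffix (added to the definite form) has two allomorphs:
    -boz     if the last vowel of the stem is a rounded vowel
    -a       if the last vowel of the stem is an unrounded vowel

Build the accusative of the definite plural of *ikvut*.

*ikvut* — final consonant /t/ (non-nasal) → -aw → *ikvutaw*.
The plural form *ikvutaw* — final sound /w/ (a non-sibilant consonant) → -i → *ikvutawi*.
Since the last vowel of the definite form *ikvutawi* is /i/ (an unrounded vowel), it takes -a, giving *ikvutawia*.

ikvutawia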